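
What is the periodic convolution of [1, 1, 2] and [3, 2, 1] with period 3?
Use y[k] = Σ_j s[j]·t[(k-j) mod 3]. y[0] = 1×3 + 1×1 + 2×2 = 8; y[1] = 1×2 + 1×3 + 2×1 = 7; y[2] = 1×1 + 1×2 + 2×3 = 9. Result: [8, 7, 9]

[8, 7, 9]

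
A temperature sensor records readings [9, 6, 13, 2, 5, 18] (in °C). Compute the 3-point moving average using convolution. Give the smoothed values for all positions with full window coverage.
3-point moving average kernel = [1, 1, 1]. Apply in 'valid' mode (full window coverage): avg[0] = (9 + 6 + 13) / 3 = 9.33; avg[1] = (6 + 13 + 2) / 3 = 7.0; avg[2] = (13 + 2 + 5) / 3 = 6.67; avg[3] = (2 + 5 + 18) / 3 = 8.33. Smoothed values: [9.33, 7.0, 6.67, 8.33]

[9.33, 7.0, 6.67, 8.33]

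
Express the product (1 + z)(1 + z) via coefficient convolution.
Ascending coefficients: a = [1, 1], b = [1, 1]. c[0] = 1×1 = 1; c[1] = 1×1 + 1×1 = 2; c[2] = 1×1 = 1. Result coefficients: [1, 2, 1] → 1 + 2z + z^2

1 + 2z + z^2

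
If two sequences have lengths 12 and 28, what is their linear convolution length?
Linear/full convolution length: m + n - 1 = 12 + 28 - 1 = 39

39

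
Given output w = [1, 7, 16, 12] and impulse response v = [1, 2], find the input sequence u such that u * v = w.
Deconvolve w=[1, 7, 16, 12] by v=[1, 2]. Since v[0]=1, solve forward: u[0] = w[0] / 1 = 1; u[1] = (w[1] - 1×2) / 1 = 5; u[2] = (w[2] - 5×2) / 1 = 6. So u = [1, 5, 6]. Check by forward convolution: w[0] = 1×1 = 1; w[1] = 1×2 + 5×1 = 7; w[2] = 5×2 + 6×1 = 16; w[3] = 6×2 = 12

[1, 5, 6]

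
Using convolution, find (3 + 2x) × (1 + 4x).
Ascending coefficients: a = [3, 2], b = [1, 4]. c[0] = 3×1 = 3; c[1] = 3×4 + 2×1 = 14; c[2] = 2×4 = 8. Result coefficients: [3, 14, 8] → 3 + 14x + 8x^2

3 + 14x + 8x^2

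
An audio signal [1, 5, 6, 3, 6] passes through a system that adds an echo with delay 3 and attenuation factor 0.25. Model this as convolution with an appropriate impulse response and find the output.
Direct-path + delayed-attenuated-path model → impulse response h = [1, 0, 0, 0.25] (1 at lag 0, 0.25 at lag 3). Output y[n] = x[n] + 0.25·x[n - 3] (with x[n] = 0 outside 0..4): y[0] = 1 + 0.25×0 = 1; y[1] = 5 + 0.25×0 = 5; y[2] = 6 + 0.25×0 = 6; y[3] = 3 + 0.25×1 = 3.25; y[4] = 6 + 0.25×5 = 7.25; y[5] = 0 + 0.25×6 = 1.5; y[6] = 0 + 0.25×3 = 0.75; y[7] = 0 + 0.25×6 = 1.5. So y = [1, 5, 6, 3.25, 7.25, 1.5, 0.75, 1.5]

[1, 5, 6, 3.25, 7.25, 1.5, 0.75, 1.5]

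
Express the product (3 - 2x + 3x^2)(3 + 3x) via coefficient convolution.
Ascending coefficients: a = [3, -2, 3], b = [3, 3]. c[0] = 3×3 = 9; c[1] = 3×3 + -2×3 = 3; c[2] = -2×3 + 3×3 = 3; c[3] = 3×3 = 9. Result coefficients: [9, 3, 3, 9] → 9 + 3x + 3x^2 + 9x^3

9 + 3x + 3x^2 + 9x^3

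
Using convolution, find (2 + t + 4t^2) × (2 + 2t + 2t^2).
Ascending coefficients: a = [2, 1, 4], b = [2, 2, 2]. c[0] = 2×2 = 4; c[1] = 2×2 + 1×2 = 6; c[2] = 2×2 + 1×2 + 4×2 = 14; c[3] = 1×2 + 4×2 = 10; c[4] = 4×2 = 8. Result coefficients: [4, 6, 14, 10, 8] → 4 + 6t + 14t^2 + 10t^3 + 8t^4

4 + 6t + 14t^2 + 10t^3 + 8t^4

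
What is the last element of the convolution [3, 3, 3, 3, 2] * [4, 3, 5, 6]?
Use y[k] = Σ_i a[i]·b[k-i] at k=7. y[7] = 2×6 = 12

12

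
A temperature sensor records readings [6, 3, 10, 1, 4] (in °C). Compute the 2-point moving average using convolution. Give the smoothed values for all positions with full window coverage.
2-point moving average kernel = [1, 1]. Apply in 'valid' mode (full window coverage): avg[0] = (6 + 3) / 2 = 4.5; avg[1] = (3 + 10) / 2 = 6.5; avg[2] = (10 + 1) / 2 = 5.5; avg[3] = (1 + 4) / 2 = 2.5. Smoothed values: [4.5, 6.5, 5.5, 2.5]

[4.5, 6.5, 5.5, 2.5]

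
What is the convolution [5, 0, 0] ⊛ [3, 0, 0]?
y[0] = 5×3 = 15; y[1] = 5×0 + 0×3 = 0; y[2] = 5×0 + 0×0 + 0×3 = 0; y[3] = 0×0 + 0×0 = 0; y[4] = 0×0 = 0

[15, 0, 0, 0, 0]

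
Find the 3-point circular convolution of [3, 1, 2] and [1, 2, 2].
Use y[k] = Σ_j s[j]·t[(k-j) mod 3]. y[0] = 3×1 + 1×2 + 2×2 = 9; y[1] = 3×2 + 1×1 + 2×2 = 11; y[2] = 3×2 + 1×2 + 2×1 = 10. Result: [9, 11, 10]

[9, 11, 10]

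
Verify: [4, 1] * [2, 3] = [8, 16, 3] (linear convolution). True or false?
Recompute linear convolution of [4, 1] and [2, 3]: y[0] = 4×2 = 8; y[1] = 4×3 + 1×2 = 14; y[2] = 1×3 = 3 → [8, 14, 3]. Compare to given [8, 16, 3]: they differ at index 1: given 16, correct 14, so answer: No

No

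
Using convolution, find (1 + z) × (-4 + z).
Ascending coefficients: a = [1, 1], b = [-4, 1]. c[0] = 1×-4 = -4; c[1] = 1×1 + 1×-4 = -3; c[2] = 1×1 = 1. Result coefficients: [-4, -3, 1] → -4 - 3z + z^2

-4 - 3z + z^2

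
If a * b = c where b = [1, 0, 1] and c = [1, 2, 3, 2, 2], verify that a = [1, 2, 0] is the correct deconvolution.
Forward-compute [1, 2, 0] * [1, 0, 1]: c[0] = 1×1 = 1; c[1] = 1×0 + 2×1 = 2; c[2] = 1×1 + 2×0 + 0×1 = 1; c[3] = 2×1 + 0×0 = 2; c[4] = 0×1 = 0 → [1, 2, 1, 2, 0]. Does not match given c = [1, 2, 3, 2, 2].

Not verified. [1, 2, 0] * [1, 0, 1] = [1, 2, 1, 2, 0], which differs from [1, 2, 3, 2, 2] at index 2.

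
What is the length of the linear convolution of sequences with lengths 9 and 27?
Linear/full convolution length: m + n - 1 = 9 + 27 - 1 = 35

35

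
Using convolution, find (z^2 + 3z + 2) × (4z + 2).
Ascending coefficients: a = [2, 3, 1], b = [2, 4]. c[0] = 2×2 = 4; c[1] = 2×4 + 3×2 = 14; c[2] = 3×4 + 1×2 = 14; c[3] = 1×4 = 4. Result coefficients: [4, 14, 14, 4] → 4z^3 + 14z^2 + 14z + 4

4z^3 + 14z^2 + 14z + 4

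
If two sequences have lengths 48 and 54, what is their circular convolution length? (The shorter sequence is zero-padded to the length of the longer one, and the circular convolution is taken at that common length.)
Circular convolution (zero-padding the shorter input) has length max(m, n) = max(48, 54) = 54

54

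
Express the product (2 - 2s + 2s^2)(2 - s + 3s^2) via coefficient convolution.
Ascending coefficients: a = [2, -2, 2], b = [2, -1, 3]. c[0] = 2×2 = 4; c[1] = 2×-1 + -2×2 = -6; c[2] = 2×3 + -2×-1 + 2×2 = 12; c[3] = -2×3 + 2×-1 = -8; c[4] = 2×3 = 6. Result coefficients: [4, -6, 12, -8, 6] → 4 - 6s + 12s^2 - 8s^3 + 6s^4

4 - 6s + 12s^2 - 8s^3 + 6s^4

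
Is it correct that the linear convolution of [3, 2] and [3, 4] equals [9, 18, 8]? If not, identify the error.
Recompute linear convolution of [3, 2] and [3, 4]: y[0] = 3×3 = 9; y[1] = 3×4 + 2×3 = 18; y[2] = 2×4 = 8 → [9, 18, 8]. Given [9, 18, 8] matches, so answer: Yes

Yes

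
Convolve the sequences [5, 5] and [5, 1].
y[0] = 5×5 = 25; y[1] = 5×1 + 5×5 = 30; y[2] = 5×1 = 5

[25, 30, 5]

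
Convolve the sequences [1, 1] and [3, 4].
y[0] = 1×3 = 3; y[1] = 1×4 + 1×3 = 7; y[2] = 1×4 = 4

[3, 7, 4]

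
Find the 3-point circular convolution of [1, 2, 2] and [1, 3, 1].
Use y[k] = Σ_j x[j]·h[(k-j) mod 3]. y[0] = 1×1 + 2×1 + 2×3 = 9; y[1] = 1×3 + 2×1 + 2×1 = 7; y[2] = 1×1 + 2×3 + 2×1 = 9. Result: [9, 7, 9]

[9, 7, 9]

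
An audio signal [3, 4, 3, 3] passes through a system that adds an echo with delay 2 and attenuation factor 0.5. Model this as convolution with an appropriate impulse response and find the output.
Direct-path + delayed-attenuated-path model → impulse response h = [1, 0, 0.5] (1 at lag 0, 0.5 at lag 2). Output y[n] = x[n] + 0.5·x[n - 2] (with x[n] = 0 outside 0..3): y[0] = 3 + 0.5×0 = 3; y[1] = 4 + 0.5×0 = 4; y[2] = 3 + 0.5×3 = 4.5; y[3] = 3 + 0.5×4 = 5.0; y[4] = 0 + 0.5×3 = 1.5; y[5] = 0 + 0.5×3 = 1.5. So y = [3, 4, 4.5, 5.0, 1.5, 1.5]

[3, 4, 4.5, 5.0, 1.5, 1.5]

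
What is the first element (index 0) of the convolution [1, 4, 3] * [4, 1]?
Use y[k] = Σ_i a[i]·b[k-i] at k=0. y[0] = 1×4 = 4

4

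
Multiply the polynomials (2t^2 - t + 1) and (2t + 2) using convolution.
Ascending coefficients: a = [1, -1, 2], b = [2, 2]. c[0] = 1×2 = 2; c[1] = 1×2 + -1×2 = 0; c[2] = -1×2 + 2×2 = 2; c[3] = 2×2 = 4. Result coefficients: [2, 0, 2, 4] → 4t^3 + 2t^2 + 2

4t^3 + 2t^2 + 2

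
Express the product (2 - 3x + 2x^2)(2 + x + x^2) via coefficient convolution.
Ascending coefficients: a = [2, -3, 2], b = [2, 1, 1]. c[0] = 2×2 = 4; c[1] = 2×1 + -3×2 = -4; c[2] = 2×1 + -3×1 + 2×2 = 3; c[3] = -3×1 + 2×1 = -1; c[4] = 2×1 = 2. Result coefficients: [4, -4, 3, -1, 2] → 4 - 4x + 3x^2 - x^3 + 2x^4

4 - 4x + 3x^2 - x^3 + 2x^4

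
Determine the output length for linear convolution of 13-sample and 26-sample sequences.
Linear/full convolution length: m + n - 1 = 13 + 26 - 1 = 38

38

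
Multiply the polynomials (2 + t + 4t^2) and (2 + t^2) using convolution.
Ascending coefficients: a = [2, 1, 4], b = [2, 0, 1]. c[0] = 2×2 = 4; c[1] = 2×0 + 1×2 = 2; c[2] = 2×1 + 1×0 + 4×2 = 10; c[3] = 1×1 + 4×0 = 1; c[4] = 4×1 = 4. Result coefficients: [4, 2, 10, 1, 4] → 4 + 2t + 10t^2 + t^3 + 4t^4

4 + 2t + 10t^2 + t^3 + 4t^4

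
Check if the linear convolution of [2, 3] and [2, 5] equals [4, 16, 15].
Recompute linear convolution of [2, 3] and [2, 5]: y[0] = 2×2 = 4; y[1] = 2×5 + 3×2 = 16; y[2] = 3×5 = 15 → [4, 16, 15]. Given [4, 16, 15] matches, so answer: Yes

Yes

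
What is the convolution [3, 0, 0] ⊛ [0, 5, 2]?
y[0] = 3×0 = 0; y[1] = 3×5 + 0×0 = 15; y[2] = 3×2 + 0×5 + 0×0 = 6; y[3] = 0×2 + 0×5 = 0; y[4] = 0×2 = 0

[0, 15, 6, 0, 0]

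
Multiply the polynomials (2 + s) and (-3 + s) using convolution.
Ascending coefficients: a = [2, 1], b = [-3, 1]. c[0] = 2×-3 = -6; c[1] = 2×1 + 1×-3 = -1; c[2] = 1×1 = 1. Result coefficients: [-6, -1, 1] → -6 - s + s^2

-6 - s + s^2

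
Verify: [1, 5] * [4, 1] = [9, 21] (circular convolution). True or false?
Recompute circular convolution of [1, 5] and [4, 1]: y[0] = 1×4 + 5×1 = 9; y[1] = 1×1 + 5×4 = 21 → [9, 21]. Given [9, 21] matches, so answer: Yes

Yes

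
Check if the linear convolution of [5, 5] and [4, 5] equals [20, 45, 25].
Recompute linear convolution of [5, 5] and [4, 5]: y[0] = 5×4 = 20; y[1] = 5×5 + 5×4 = 45; y[2] = 5×5 = 25 → [20, 45, 25]. Given [20, 45, 25] matches, so answer: Yes

Yes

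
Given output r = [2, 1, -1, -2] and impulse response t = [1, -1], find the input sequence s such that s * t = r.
Deconvolve r=[2, 1, -1, -2] by t=[1, -1]. Since t[0]=1, solve forward: s[0] = r[0] / 1 = 2; s[1] = (r[1] - 2×-1) / 1 = 3; s[2] = (r[2] - 3×-1) / 1 = 2. So s = [2, 3, 2]. Check by forward convolution: r[0] = 2×1 = 2; r[1] = 2×-1 + 3×1 = 1; r[2] = 3×-1 + 2×1 = -1; r[3] = 2×-1 = -2

[2, 3, 2]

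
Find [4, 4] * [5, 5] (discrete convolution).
y[0] = 4×5 = 20; y[1] = 4×5 + 4×5 = 40; y[2] = 4×5 = 20

[20, 40, 20]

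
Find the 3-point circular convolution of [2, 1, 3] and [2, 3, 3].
Use y[k] = Σ_j f[j]·g[(k-j) mod 3]. y[0] = 2×2 + 1×3 + 3×3 = 16; y[1] = 2×3 + 1×2 + 3×3 = 17; y[2] = 2×3 + 1×3 + 3×2 = 15. Result: [16, 17, 15]

[16, 17, 15]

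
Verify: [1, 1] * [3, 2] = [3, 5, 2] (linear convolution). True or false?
Recompute linear convolution of [1, 1] and [3, 2]: y[0] = 1×3 = 3; y[1] = 1×2 + 1×3 = 5; y[2] = 1×2 = 2 → [3, 5, 2]. Given [3, 5, 2] matches, so answer: Yes

Yes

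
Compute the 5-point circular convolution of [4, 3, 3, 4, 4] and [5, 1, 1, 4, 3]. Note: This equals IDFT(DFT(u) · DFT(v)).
Either evaluate y[k] = Σ_j u[j]·v[(k-j) mod 5] directly, or use IDFT(DFT(u) · DFT(v)). y[0] = 4×5 + 3×3 + 3×4 + 4×1 + 4×1 = 49; y[1] = 4×1 + 3×5 + 3×3 + 4×4 + 4×1 = 48; y[2] = 4×1 + 3×1 + 3×5 + 4×3 + 4×4 = 50; y[3] = 4×4 + 3×1 + 3×1 + 4×5 + 4×3 = 54; y[4] = 4×3 + 3×4 + 3×1 + 4×1 + 4×5 = 51. Result: [49, 48, 50, 54, 51]

[49, 48, 50, 54, 51]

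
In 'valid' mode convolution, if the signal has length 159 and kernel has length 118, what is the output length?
'Valid' mode counts only positions where the kernel fully overlaps the signal: m - n + 1 = 159 - 118 + 1 = 42

42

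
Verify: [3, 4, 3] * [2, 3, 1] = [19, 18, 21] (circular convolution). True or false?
Recompute circular convolution of [3, 4, 3] and [2, 3, 1]: y[0] = 3×2 + 4×1 + 3×3 = 19; y[1] = 3×3 + 4×2 + 3×1 = 20; y[2] = 3×1 + 4×3 + 3×2 = 21 → [19, 20, 21]. Compare to given [19, 18, 21]: they differ at index 1: given 18, correct 20, so answer: No

No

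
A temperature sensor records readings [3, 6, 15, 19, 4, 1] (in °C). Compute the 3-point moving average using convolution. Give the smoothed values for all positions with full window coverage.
3-point moving average kernel = [1, 1, 1]. Apply in 'valid' mode (full window coverage): avg[0] = (3 + 6 + 15) / 3 = 8.0; avg[1] = (6 + 15 + 19) / 3 = 13.33; avg[2] = (15 + 19 + 4) / 3 = 12.67; avg[3] = (19 + 4 + 1) / 3 = 8.0. Smoothed values: [8.0, 13.33, 12.67, 8.0]

[8.0, 13.33, 12.67, 8.0]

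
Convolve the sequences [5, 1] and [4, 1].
y[0] = 5×4 = 20; y[1] = 5×1 + 1×4 = 9; y[2] = 1×1 = 1

[20, 9, 1]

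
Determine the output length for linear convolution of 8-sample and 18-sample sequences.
Linear/full convolution length: m + n - 1 = 8 + 18 - 1 = 25

25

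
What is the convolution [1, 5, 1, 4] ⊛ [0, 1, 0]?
y[0] = 1×0 = 0; y[1] = 1×1 + 5×0 = 1; y[2] = 1×0 + 5×1 + 1×0 = 5; y[3] = 5×0 + 1×1 + 4×0 = 1; y[4] = 1×0 + 4×1 = 4; y[5] = 4×0 = 0

[0, 1, 5, 1, 4, 0]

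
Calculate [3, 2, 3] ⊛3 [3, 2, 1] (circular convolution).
Use y[k] = Σ_j u[j]·v[(k-j) mod 3]. y[0] = 3×3 + 2×1 + 3×2 = 17; y[1] = 3×2 + 2×3 + 3×1 = 15; y[2] = 3×1 + 2×2 + 3×3 = 16. Result: [17, 15, 16]

[17, 15, 16]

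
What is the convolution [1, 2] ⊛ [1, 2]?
y[0] = 1×1 = 1; y[1] = 1×2 + 2×1 = 4; y[2] = 2×2 = 4

[1, 4, 4]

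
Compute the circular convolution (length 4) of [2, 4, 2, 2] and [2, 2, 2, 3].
Use y[k] = Σ_j a[j]·b[(k-j) mod 4]. y[0] = 2×2 + 4×3 + 2×2 + 2×2 = 24; y[1] = 2×2 + 4×2 + 2×3 + 2×2 = 22; y[2] = 2×2 + 4×2 + 2×2 + 2×3 = 22; y[3] = 2×3 + 4×2 + 2×2 + 2×2 = 22. Result: [24, 22, 22, 22]

[24, 22, 22, 22]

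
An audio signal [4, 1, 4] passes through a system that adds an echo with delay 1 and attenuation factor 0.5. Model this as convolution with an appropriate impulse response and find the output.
Direct-path + delayed-attenuated-path model → impulse response h = [1, 0.5] (1 at lag 0, 0.5 at lag 1). Output y[n] = x[n] + 0.5·x[n - 1] (with x[n] = 0 outside 0..2): y[0] = 4 + 0.5×0 = 4; y[1] = 1 + 0.5×4 = 3.0; y[2] = 4 + 0.5×1 = 4.5; y[3] = 0 + 0.5×4 = 2.0. So y = [4, 3.0, 4.5, 2.0]

[4, 3.0, 4.5, 2.0]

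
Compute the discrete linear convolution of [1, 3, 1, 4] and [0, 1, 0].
y[0] = 1×0 = 0; y[1] = 1×1 + 3×0 = 1; y[2] = 1×0 + 3×1 + 1×0 = 3; y[3] = 3×0 + 1×1 + 4×0 = 1; y[4] = 1×0 + 4×1 = 4; y[5] = 4×0 = 0

[0, 1, 3, 1, 4, 0]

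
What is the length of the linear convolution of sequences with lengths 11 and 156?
Linear/full convolution length: m + n - 1 = 11 + 156 - 1 = 166

166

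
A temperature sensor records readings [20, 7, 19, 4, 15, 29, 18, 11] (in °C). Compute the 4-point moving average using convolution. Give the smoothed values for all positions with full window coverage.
4-point moving average kernel = [1, 1, 1, 1]. Apply in 'valid' mode (full window coverage): avg[0] = (20 + 7 + 19 + 4) / 4 = 12.5; avg[1] = (7 + 19 + 4 + 15) / 4 = 11.25; avg[2] = (19 + 4 + 15 + 29) / 4 = 16.75; avg[3] = (4 + 15 + 29 + 18) / 4 = 16.5; avg[4] = (15 + 29 + 18 + 11) / 4 = 18.25. Smoothed values: [12.5, 11.25, 16.75, 16.5, 18.25]

[12.5, 11.25, 16.75, 16.5, 18.25]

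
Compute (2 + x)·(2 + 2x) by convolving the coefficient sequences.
Ascending coefficients: a = [2, 1], b = [2, 2]. c[0] = 2×2 = 4; c[1] = 2×2 + 1×2 = 6; c[2] = 1×2 = 2. Result coefficients: [4, 6, 2] → 4 + 6x + 2x^2

4 + 6x + 2x^2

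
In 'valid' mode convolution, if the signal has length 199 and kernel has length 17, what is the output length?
'Valid' mode counts only positions where the kernel fully overlaps the signal: m - n + 1 = 199 - 17 + 1 = 183

183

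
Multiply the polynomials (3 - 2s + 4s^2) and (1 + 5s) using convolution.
Ascending coefficients: a = [3, -2, 4], b = [1, 5]. c[0] = 3×1 = 3; c[1] = 3×5 + -2×1 = 13; c[2] = -2×5 + 4×1 = -6; c[3] = 4×5 = 20. Result coefficients: [3, 13, -6, 20] → 3 + 13s - 6s^2 + 20s^3

3 + 13s - 6s^2 + 20s^3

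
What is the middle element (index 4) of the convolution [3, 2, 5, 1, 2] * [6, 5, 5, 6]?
Use y[k] = Σ_i a[i]·b[k-i] at k=4. y[4] = 2×6 + 5×5 + 1×5 + 2×6 = 54

54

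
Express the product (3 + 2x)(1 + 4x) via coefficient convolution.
Ascending coefficients: a = [3, 2], b = [1, 4]. c[0] = 3×1 = 3; c[1] = 3×4 + 2×1 = 14; c[2] = 2×4 = 8. Result coefficients: [3, 14, 8] → 3 + 14x + 8x^2

3 + 14x + 8x^2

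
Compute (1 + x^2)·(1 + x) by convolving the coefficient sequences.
Ascending coefficients: a = [1, 0, 1], b = [1, 1]. c[0] = 1×1 = 1; c[1] = 1×1 + 0×1 = 1; c[2] = 0×1 + 1×1 = 1; c[3] = 1×1 = 1. Result coefficients: [1, 1, 1, 1] → 1 + x + x^2 + x^3

1 + x + x^2 + x^3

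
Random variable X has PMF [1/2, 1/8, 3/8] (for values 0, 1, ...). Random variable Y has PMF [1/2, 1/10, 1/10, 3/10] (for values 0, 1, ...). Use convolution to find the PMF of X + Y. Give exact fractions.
P(X+Y=k) = Σ_i P(X=i)·P(Y=k-i) — a convolution of [1/2, 1/8, 3/8] and [1/2, 1/10, 1/10, 3/10]. P(X+Y=0) = (1/2)×(1/2) = 1/4; P(X+Y=1) = (1/2)×(1/10) + (1/8)×(1/2) = 1/20 + 1/16 = 9/80; P(X+Y=2) = (1/2)×(1/10) + (1/8)×(1/10) + (3/8)×(1/2) = 1/20 + 1/80 + 3/16 = 1/4; P(X+Y=3) = (1/2)×(3/10) + (1/8)×(1/10) + (3/8)×(1/10) = 3/20 + 1/80 + 3/80 = 1/5; P(X+Y=4) = (1/8)×(3/10) + (3/8)×(1/10) = 3/80 + 3/80 = 3/40; P(X+Y=5) = (3/8)×(3/10) = 9/80. PMF: [1/4, 9/80, 1/4, 1/5, 3/40, 9/80] (sums to 1 ✓)

[1/4, 9/80, 1/4, 1/5, 3/40, 9/80]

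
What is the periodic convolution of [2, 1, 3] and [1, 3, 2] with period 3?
Use y[k] = Σ_j a[j]·b[(k-j) mod 3]. y[0] = 2×1 + 1×2 + 3×3 = 13; y[1] = 2×3 + 1×1 + 3×2 = 13; y[2] = 2×2 + 1×3 + 3×1 = 10. Result: [13, 13, 10]

[13, 13, 10]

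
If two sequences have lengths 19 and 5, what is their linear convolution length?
Linear/full convolution length: m + n - 1 = 19 + 5 - 1 = 23

23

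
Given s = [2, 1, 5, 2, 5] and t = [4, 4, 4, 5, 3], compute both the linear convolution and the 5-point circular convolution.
Linear: y_lin[0] = 2×4 = 8; y_lin[1] = 2×4 + 1×4 = 12; y_lin[2] = 2×4 + 1×4 + 5×4 = 32; y_lin[3] = 2×5 + 1×4 + 5×4 + 2×4 = 42; y_lin[4] = 2×3 + 1×5 + 5×4 + 2×4 + 5×4 = 59; y_lin[5] = 1×3 + 5×5 + 2×4 + 5×4 = 56; y_lin[6] = 5×3 + 2×5 + 5×4 = 45; y_lin[7] = 2×3 + 5×5 = 31; y_lin[8] = 5×3 = 15 → [8, 12, 32, 42, 59, 56, 45, 31, 15]. Circular (length 5): y[0] = 2×4 + 1×3 + 5×5 + 2×4 + 5×4 = 64; y[1] = 2×4 + 1×4 + 5×3 + 2×5 + 5×4 = 57; y[2] = 2×4 + 1×4 + 5×4 + 2×3 + 5×5 = 63; y[3] = 2×5 + 1×4 + 5×4 + 2×4 + 5×3 = 57; y[4] = 2×3 + 1×5 + 5×4 + 2×4 + 5×4 = 59 → [64, 57, 63, 57, 59]

Linear: [8, 12, 32, 42, 59, 56, 45, 31, 15], Circular: [64, 57, 63, 57, 59]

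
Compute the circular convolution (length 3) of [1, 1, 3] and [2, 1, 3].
Use y[k] = Σ_j x[j]·h[(k-j) mod 3]. y[0] = 1×2 + 1×3 + 3×1 = 8; y[1] = 1×1 + 1×2 + 3×3 = 12; y[2] = 1×3 + 1×1 + 3×2 = 10. Result: [8, 12, 10]

[8, 12, 10]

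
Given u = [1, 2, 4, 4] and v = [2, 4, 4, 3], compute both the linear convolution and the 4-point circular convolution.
Linear: y_lin[0] = 1×2 = 2; y_lin[1] = 1×4 + 2×2 = 8; y_lin[2] = 1×4 + 2×4 + 4×2 = 20; y_lin[3] = 1×3 + 2×4 + 4×4 + 4×2 = 35; y_lin[4] = 2×3 + 4×4 + 4×4 = 38; y_lin[5] = 4×3 + 4×4 = 28; y_lin[6] = 4×3 = 12 → [2, 8, 20, 35, 38, 28, 12]. Circular (length 4): y[0] = 1×2 + 2×3 + 4×4 + 4×4 = 40; y[1] = 1×4 + 2×2 + 4×3 + 4×4 = 36; y[2] = 1×4 + 2×4 + 4×2 + 4×3 = 32; y[3] = 1×3 + 2×4 + 4×4 + 4×2 = 35 → [40, 36, 32, 35]

Linear: [2, 8, 20, 35, 38, 28, 12], Circular: [40, 36, 32, 35]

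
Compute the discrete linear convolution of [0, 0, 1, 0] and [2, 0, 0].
y[0] = 0×2 = 0; y[1] = 0×0 + 0×2 = 0; y[2] = 0×0 + 0×0 + 1×2 = 2; y[3] = 0×0 + 1×0 + 0×2 = 0; y[4] = 1×0 + 0×0 = 0; y[5] = 0×0 = 0

[0, 0, 2, 0, 0, 0]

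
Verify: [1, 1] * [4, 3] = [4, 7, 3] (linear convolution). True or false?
Recompute linear convolution of [1, 1] and [4, 3]: y[0] = 1×4 = 4; y[1] = 1×3 + 1×4 = 7; y[2] = 1×3 = 3 → [4, 7, 3]. Given [4, 7, 3] matches, so answer: Yes

Yes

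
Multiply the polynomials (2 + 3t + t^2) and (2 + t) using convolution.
Ascending coefficients: a = [2, 3, 1], b = [2, 1]. c[0] = 2×2 = 4; c[1] = 2×1 + 3×2 = 8; c[2] = 3×1 + 1×2 = 5; c[3] = 1×1 = 1. Result coefficients: [4, 8, 5, 1] → 4 + 8t + 5t^2 + t^3

4 + 8t + 5t^2 + t^3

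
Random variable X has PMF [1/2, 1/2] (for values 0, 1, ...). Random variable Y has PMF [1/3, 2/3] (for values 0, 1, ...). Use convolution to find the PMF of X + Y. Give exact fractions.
P(X+Y=k) = Σ_i P(X=i)·P(Y=k-i) — a convolution of [1/2, 1/2] and [1/3, 2/3]. P(X+Y=0) = (1/2)×(1/3) = 1/6; P(X+Y=1) = (1/2)×(2/3) + (1/2)×(1/3) = 1/3 + 1/6 = 1/2; P(X+Y=2) = (1/2)×(2/3) = 1/3. PMF: [1/6, 1/2, 1/3] (sums to 1 ✓)

[1/6, 1/2, 1/3]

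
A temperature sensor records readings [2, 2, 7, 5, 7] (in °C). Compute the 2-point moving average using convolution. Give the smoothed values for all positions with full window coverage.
2-point moving average kernel = [1, 1]. Apply in 'valid' mode (full window coverage): avg[0] = (2 + 2) / 2 = 2.0; avg[1] = (2 + 7) / 2 = 4.5; avg[2] = (7 + 5) / 2 = 6.0; avg[3] = (5 + 7) / 2 = 6.0. Smoothed values: [2.0, 4.5, 6.0, 6.0]

[2.0, 4.5, 6.0, 6.0]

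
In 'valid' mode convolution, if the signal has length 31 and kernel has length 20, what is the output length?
'Valid' mode counts only positions where the kernel fully overlaps the signal: m - n + 1 = 31 - 20 + 1 = 12

12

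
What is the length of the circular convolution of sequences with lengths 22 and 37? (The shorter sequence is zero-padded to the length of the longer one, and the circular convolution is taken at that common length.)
Circular convolution (zero-padding the shorter input) has length max(m, n) = max(22, 37) = 37

37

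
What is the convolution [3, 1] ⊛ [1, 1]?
y[0] = 3×1 = 3; y[1] = 3×1 + 1×1 = 4; y[2] = 1×1 = 1

[3, 4, 1]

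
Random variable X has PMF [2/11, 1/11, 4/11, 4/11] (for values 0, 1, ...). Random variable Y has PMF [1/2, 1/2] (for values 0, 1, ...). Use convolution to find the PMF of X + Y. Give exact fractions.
P(X+Y=k) = Σ_i P(X=i)·P(Y=k-i) — a convolution of [2/11, 1/11, 4/11, 4/11] and [1/2, 1/2]. P(X+Y=0) = (2/11)×(1/2) = 1/11; P(X+Y=1) = (2/11)×(1/2) + (1/11)×(1/2) = 1/11 + 1/22 = 3/22; P(X+Y=2) = (1/11)×(1/2) + (4/11)×(1/2) = 1/22 + 2/11 = 5/22; P(X+Y=3) = (4/11)×(1/2) + (4/11)×(1/2) = 2/11 + 2/11 = 4/11; P(X+Y=4) = (4/11)×(1/2) = 2/11. PMF: [1/11, 3/22, 5/22, 4/11, 2/11] (sums to 1 ✓)

[1/11, 3/22, 5/22, 4/11, 2/11]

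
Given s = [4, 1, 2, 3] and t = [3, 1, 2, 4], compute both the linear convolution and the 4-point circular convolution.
Linear: y_lin[0] = 4×3 = 12; y_lin[1] = 4×1 + 1×3 = 7; y_lin[2] = 4×2 + 1×1 + 2×3 = 15; y_lin[3] = 4×4 + 1×2 + 2×1 + 3×3 = 29; y_lin[4] = 1×4 + 2×2 + 3×1 = 11; y_lin[5] = 2×4 + 3×2 = 14; y_lin[6] = 3×4 = 12 → [12, 7, 15, 29, 11, 14, 12]. Circular (length 4): y[0] = 4×3 + 1×4 + 2×2 + 3×1 = 23; y[1] = 4×1 + 1×3 + 2×4 + 3×2 = 21; y[2] = 4×2 + 1×1 + 2×3 + 3×4 = 27; y[3] = 4×4 + 1×2 + 2×1 + 3×3 = 29 → [23, 21, 27, 29]

Linear: [12, 7, 15, 29, 11, 14, 12], Circular: [23, 21, 27, 29]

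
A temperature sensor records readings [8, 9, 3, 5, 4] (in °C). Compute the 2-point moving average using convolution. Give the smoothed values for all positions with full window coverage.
2-point moving average kernel = [1, 1]. Apply in 'valid' mode (full window coverage): avg[0] = (8 + 9) / 2 = 8.5; avg[1] = (9 + 3) / 2 = 6.0; avg[2] = (3 + 5) / 2 = 4.0; avg[3] = (5 + 4) / 2 = 4.5. Smoothed values: [8.5, 6.0, 4.0, 4.5]

[8.5, 6.0, 4.0, 4.5]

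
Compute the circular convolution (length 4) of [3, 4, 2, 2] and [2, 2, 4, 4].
Use y[k] = Σ_j u[j]·v[(k-j) mod 4]. y[0] = 3×2 + 4×4 + 2×4 + 2×2 = 34; y[1] = 3×2 + 4×2 + 2×4 + 2×4 = 30; y[2] = 3×4 + 4×2 + 2×2 + 2×4 = 32; y[3] = 3×4 + 4×4 + 2×2 + 2×2 = 36. Result: [34, 30, 32, 36]

[34, 30, 32, 36]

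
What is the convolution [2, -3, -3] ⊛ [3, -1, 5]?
y[0] = 2×3 = 6; y[1] = 2×-1 + -3×3 = -11; y[2] = 2×5 + -3×-1 + -3×3 = 4; y[3] = -3×5 + -3×-1 = -12; y[4] = -3×5 = -15

[6, -11, 4, -12, -15]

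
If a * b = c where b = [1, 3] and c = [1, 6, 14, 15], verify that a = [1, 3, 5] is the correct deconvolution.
Forward-compute [1, 3, 5] * [1, 3]: c[0] = 1×1 = 1; c[1] = 1×3 + 3×1 = 6; c[2] = 3×3 + 5×1 = 14; c[3] = 5×3 = 15 → [1, 6, 14, 15]. Matches given c = [1, 6, 14, 15], so verified.

Verified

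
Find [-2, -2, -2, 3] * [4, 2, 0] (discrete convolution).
y[0] = -2×4 = -8; y[1] = -2×2 + -2×4 = -12; y[2] = -2×0 + -2×2 + -2×4 = -12; y[3] = -2×0 + -2×2 + 3×4 = 8; y[4] = -2×0 + 3×2 = 6; y[5] = 3×0 = 0

[-8, -12, -12, 8, 6, 0]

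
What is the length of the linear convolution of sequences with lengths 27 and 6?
Linear/full convolution length: m + n - 1 = 27 + 6 - 1 = 32

32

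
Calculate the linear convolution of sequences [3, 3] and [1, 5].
y[0] = 3×1 = 3; y[1] = 3×5 + 3×1 = 18; y[2] = 3×5 = 15

[3, 18, 15]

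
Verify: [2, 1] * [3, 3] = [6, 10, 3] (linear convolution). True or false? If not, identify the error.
Recompute linear convolution of [2, 1] and [3, 3]: y[0] = 2×3 = 6; y[1] = 2×3 + 1×3 = 9; y[2] = 1×3 = 3 → [6, 9, 3]. Compare to given [6, 10, 3]: they differ at index 1: given 10, correct 9, so answer: No

No. Error at index 1: given 10, correct 9.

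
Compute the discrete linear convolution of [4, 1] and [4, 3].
y[0] = 4×4 = 16; y[1] = 4×3 + 1×4 = 16; y[2] = 1×3 = 3

[16, 16, 3]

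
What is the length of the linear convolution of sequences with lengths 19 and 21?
Linear/full convolution length: m + n - 1 = 19 + 21 - 1 = 39

39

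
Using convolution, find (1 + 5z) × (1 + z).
Ascending coefficients: a = [1, 5], b = [1, 1]. c[0] = 1×1 = 1; c[1] = 1×1 + 5×1 = 6; c[2] = 5×1 = 5. Result coefficients: [1, 6, 5] → 1 + 6z + 5z^2

1 + 6z + 5z^2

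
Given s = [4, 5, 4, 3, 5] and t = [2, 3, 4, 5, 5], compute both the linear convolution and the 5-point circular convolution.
Linear: y_lin[0] = 4×2 = 8; y_lin[1] = 4×3 + 5×2 = 22; y_lin[2] = 4×4 + 5×3 + 4×2 = 39; y_lin[3] = 4×5 + 5×4 + 4×3 + 3×2 = 58; y_lin[4] = 4×5 + 5×5 + 4×4 + 3×3 + 5×2 = 80; y_lin[5] = 5×5 + 4×5 + 3×4 + 5×3 = 72; y_lin[6] = 4×5 + 3×5 + 5×4 = 55; y_lin[7] = 3×5 + 5×5 = 40; y_lin[8] = 5×5 = 25 → [8, 22, 39, 58, 80, 72, 55, 40, 25]. Circular (length 5): y[0] = 4×2 + 5×5 + 4×5 + 3×4 + 5×3 = 80; y[1] = 4×3 + 5×2 + 4×5 + 3×5 + 5×4 = 77; y[2] = 4×4 + 5×3 + 4×2 + 3×5 + 5×5 = 79; y[3] = 4×5 + 5×4 + 4×3 + 3×2 + 5×5 = 83; y[4] = 4×5 + 5×5 + 4×4 + 3×3 + 5×2 = 80 → [80, 77, 79, 83, 80]

Linear: [8, 22, 39, 58, 80, 72, 55, 40, 25], Circular: [80, 77, 79, 83, 80]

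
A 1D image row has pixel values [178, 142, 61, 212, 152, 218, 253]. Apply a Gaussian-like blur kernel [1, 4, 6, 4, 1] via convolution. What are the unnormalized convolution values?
Convolve image row [178, 142, 61, 212, 152, 218, 253] with kernel [1, 4, 6, 4, 1]: y[0] = 178×1 = 178; y[1] = 178×4 + 142×1 = 854; y[2] = 178×6 + 142×4 + 61×1 = 1697; y[3] = 178×4 + 142×6 + 61×4 + 212×1 = 2020; y[4] = 178×1 + 142×4 + 61×6 + 212×4 + 152×1 = 2112; y[5] = 142×1 + 61×4 + 212×6 + 152×4 + 218×1 = 2484; y[6] = 61×1 + 212×4 + 152×6 + 218×4 + 253×1 = 2946; y[7] = 212×1 + 152×4 + 218×6 + 253×4 = 3140; y[8] = 152×1 + 218×4 + 253×6 = 2542; y[9] = 218×1 + 253×4 = 1230; y[10] = 253×1 = 253 → [178, 854, 1697, 2020, 2112, 2484, 2946, 3140, 2542, 1230, 253]. Normalization factor = sum(kernel) = 16.

[178, 854, 1697, 2020, 2112, 2484, 2946, 3140, 2542, 1230, 253]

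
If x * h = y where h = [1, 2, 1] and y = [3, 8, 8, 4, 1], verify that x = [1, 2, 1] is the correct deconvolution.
Forward-compute [1, 2, 1] * [1, 2, 1]: y[0] = 1×1 = 1; y[1] = 1×2 + 2×1 = 4; y[2] = 1×1 + 2×2 + 1×1 = 6; y[3] = 2×1 + 1×2 = 4; y[4] = 1×1 = 1 → [1, 4, 6, 4, 1]. Does not match given y = [3, 8, 8, 4, 1].

Not verified. [1, 2, 1] * [1, 2, 1] = [1, 4, 6, 4, 1], which differs from [3, 8, 8, 4, 1] at index 0.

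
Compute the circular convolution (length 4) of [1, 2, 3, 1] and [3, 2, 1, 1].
Use y[k] = Σ_j u[j]·v[(k-j) mod 4]. y[0] = 1×3 + 2×1 + 3×1 + 1×2 = 10; y[1] = 1×2 + 2×3 + 3×1 + 1×1 = 12; y[2] = 1×1 + 2×2 + 3×3 + 1×1 = 15; y[3] = 1×1 + 2×1 + 3×2 + 1×3 = 12. Result: [10, 12, 15, 12]

[10, 12, 15, 12]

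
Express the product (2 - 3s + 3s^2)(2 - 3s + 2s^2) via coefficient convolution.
Ascending coefficients: a = [2, -3, 3], b = [2, -3, 2]. c[0] = 2×2 = 4; c[1] = 2×-3 + -3×2 = -12; c[2] = 2×2 + -3×-3 + 3×2 = 19; c[3] = -3×2 + 3×-3 = -15; c[4] = 3×2 = 6. Result coefficients: [4, -12, 19, -15, 6] → 4 - 12s + 19s^2 - 15s^3 + 6s^4

4 - 12s + 19s^2 - 15s^3 + 6s^4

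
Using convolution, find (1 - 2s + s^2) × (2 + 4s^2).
Ascending coefficients: a = [1, -2, 1], b = [2, 0, 4]. c[0] = 1×2 = 2; c[1] = 1×0 + -2×2 = -4; c[2] = 1×4 + -2×0 + 1×2 = 6; c[3] = -2×4 + 1×0 = -8; c[4] = 1×4 = 4. Result coefficients: [2, -4, 6, -8, 4] → 2 - 4s + 6s^2 - 8s^3 + 4s^4

2 - 4s + 6s^2 - 8s^3 + 4s^4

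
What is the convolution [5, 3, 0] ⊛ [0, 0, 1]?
y[0] = 5×0 = 0; y[1] = 5×0 + 3×0 = 0; y[2] = 5×1 + 3×0 + 0×0 = 5; y[3] = 3×1 + 0×0 = 3; y[4] = 0×1 = 0

[0, 0, 5, 3, 0]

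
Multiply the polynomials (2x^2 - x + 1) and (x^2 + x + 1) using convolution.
Ascending coefficients: a = [1, -1, 2], b = [1, 1, 1]. c[0] = 1×1 = 1; c[1] = 1×1 + -1×1 = 0; c[2] = 1×1 + -1×1 + 2×1 = 2; c[3] = -1×1 + 2×1 = 1; c[4] = 2×1 = 2. Result coefficients: [1, 0, 2, 1, 2] → 2x^4 + x^3 + 2x^2 + 1

2x^4 + x^3 + 2x^2 + 1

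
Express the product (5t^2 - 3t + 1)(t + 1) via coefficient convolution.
Ascending coefficients: a = [1, -3, 5], b = [1, 1]. c[0] = 1×1 = 1; c[1] = 1×1 + -3×1 = -2; c[2] = -3×1 + 5×1 = 2; c[3] = 5×1 = 5. Result coefficients: [1, -2, 2, 5] → 5t^3 + 2t^2 - 2t + 1

5t^3 + 2t^2 - 2t + 1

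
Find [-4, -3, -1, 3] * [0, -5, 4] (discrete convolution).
y[0] = -4×0 = 0; y[1] = -4×-5 + -3×0 = 20; y[2] = -4×4 + -3×-5 + -1×0 = -1; y[3] = -3×4 + -1×-5 + 3×0 = -7; y[4] = -1×4 + 3×-5 = -19; y[5] = 3×4 = 12

[0, 20, -1, -7, -19, 12]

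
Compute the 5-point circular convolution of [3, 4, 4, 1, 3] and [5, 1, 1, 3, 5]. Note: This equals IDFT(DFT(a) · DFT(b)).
Either evaluate y[k] = Σ_j a[j]·b[(k-j) mod 5] directly, or use IDFT(DFT(a) · DFT(b)). y[0] = 3×5 + 4×5 + 4×3 + 1×1 + 3×1 = 51; y[1] = 3×1 + 4×5 + 4×5 + 1×3 + 3×1 = 49; y[2] = 3×1 + 4×1 + 4×5 + 1×5 + 3×3 = 41; y[3] = 3×3 + 4×1 + 4×1 + 1×5 + 3×5 = 37; y[4] = 3×5 + 4×3 + 4×1 + 1×1 + 3×5 = 47. Result: [51, 49, 41, 37, 47]

[51, 49, 41, 37, 47]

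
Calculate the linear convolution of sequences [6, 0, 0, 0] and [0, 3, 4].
y[0] = 6×0 = 0; y[1] = 6×3 + 0×0 = 18; y[2] = 6×4 + 0×3 + 0×0 = 24; y[3] = 0×4 + 0×3 + 0×0 = 0; y[4] = 0×4 + 0×3 = 0; y[5] = 0×4 = 0

[0, 18, 24, 0, 0, 0]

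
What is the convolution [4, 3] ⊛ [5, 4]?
y[0] = 4×5 = 20; y[1] = 4×4 + 3×5 = 31; y[2] = 3×4 = 12

[20, 31, 12]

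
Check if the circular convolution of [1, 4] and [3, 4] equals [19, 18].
Recompute circular convolution of [1, 4] and [3, 4]: y[0] = 1×3 + 4×4 = 19; y[1] = 1×4 + 4×3 = 16 → [19, 16]. Compare to given [19, 18]: they differ at index 1: given 18, correct 16, so answer: No

No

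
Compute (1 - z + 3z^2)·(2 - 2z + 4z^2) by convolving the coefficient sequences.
Ascending coefficients: a = [1, -1, 3], b = [2, -2, 4]. c[0] = 1×2 = 2; c[1] = 1×-2 + -1×2 = -4; c[2] = 1×4 + -1×-2 + 3×2 = 12; c[3] = -1×4 + 3×-2 = -10; c[4] = 3×4 = 12. Result coefficients: [2, -4, 12, -10, 12] → 2 - 4z + 12z^2 - 10z^3 + 12z^4

2 - 4z + 12z^2 - 10z^3 + 12z^4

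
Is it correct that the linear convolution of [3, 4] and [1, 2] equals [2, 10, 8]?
Recompute linear convolution of [3, 4] and [1, 2]: y[0] = 3×1 = 3; y[1] = 3×2 + 4×1 = 10; y[2] = 4×2 = 8 → [3, 10, 8]. Compare to given [2, 10, 8]: they differ at index 0: given 2, correct 3, so answer: No

No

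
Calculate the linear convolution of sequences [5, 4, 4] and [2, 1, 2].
y[0] = 5×2 = 10; y[1] = 5×1 + 4×2 = 13; y[2] = 5×2 + 4×1 + 4×2 = 22; y[3] = 4×2 + 4×1 = 12; y[4] = 4×2 = 8

[10, 13, 22, 12, 8]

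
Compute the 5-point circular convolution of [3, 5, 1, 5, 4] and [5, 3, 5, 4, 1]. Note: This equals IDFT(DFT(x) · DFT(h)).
Either evaluate y[k] = Σ_j x[j]·h[(k-j) mod 5] directly, or use IDFT(DFT(x) · DFT(h)). y[0] = 3×5 + 5×1 + 1×4 + 5×5 + 4×3 = 61; y[1] = 3×3 + 5×5 + 1×1 + 5×4 + 4×5 = 75; y[2] = 3×5 + 5×3 + 1×5 + 5×1 + 4×4 = 56; y[3] = 3×4 + 5×5 + 1×3 + 5×5 + 4×1 = 69; y[4] = 3×1 + 5×4 + 1×5 + 5×3 + 4×5 = 63. Result: [61, 75, 56, 69, 63]

[61, 75, 56, 69, 63]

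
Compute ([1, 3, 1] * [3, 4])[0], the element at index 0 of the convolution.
Use y[k] = Σ_i a[i]·b[k-i] at k=0. y[0] = 1×3 = 3

3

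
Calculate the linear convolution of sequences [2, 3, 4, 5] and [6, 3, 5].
y[0] = 2×6 = 12; y[1] = 2×3 + 3×6 = 24; y[2] = 2×5 + 3×3 + 4×6 = 43; y[3] = 3×5 + 4×3 + 5×6 = 57; y[4] = 4×5 + 5×3 = 35; y[5] = 5×5 = 25

[12, 24, 43, 57, 35, 25]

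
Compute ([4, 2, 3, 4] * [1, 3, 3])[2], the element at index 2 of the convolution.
Use y[k] = Σ_i a[i]·b[k-i] at k=2. y[2] = 4×3 + 2×3 + 3×1 = 21

21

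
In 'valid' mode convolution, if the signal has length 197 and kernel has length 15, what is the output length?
'Valid' mode counts only positions where the kernel fully overlaps the signal: m - n + 1 = 197 - 15 + 1 = 183

183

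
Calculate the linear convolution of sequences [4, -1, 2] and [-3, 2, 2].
y[0] = 4×-3 = -12; y[1] = 4×2 + -1×-3 = 11; y[2] = 4×2 + -1×2 + 2×-3 = 0; y[3] = -1×2 + 2×2 = 2; y[4] = 2×2 = 4

[-12, 11, 0, 2, 4]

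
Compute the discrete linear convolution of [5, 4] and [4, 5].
y[0] = 5×4 = 20; y[1] = 5×5 + 4×4 = 41; y[2] = 4×5 = 20

[20, 41, 20]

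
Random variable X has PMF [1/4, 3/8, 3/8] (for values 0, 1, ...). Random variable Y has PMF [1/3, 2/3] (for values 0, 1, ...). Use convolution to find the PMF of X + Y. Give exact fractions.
P(X+Y=k) = Σ_i P(X=i)·P(Y=k-i) — a convolution of [1/4, 3/8, 3/8] and [1/3, 2/3]. P(X+Y=0) = (1/4)×(1/3) = 1/12; P(X+Y=1) = (1/4)×(2/3) + (3/8)×(1/3) = 1/6 + 1/8 = 7/24; P(X+Y=2) = (3/8)×(2/3) + (3/8)×(1/3) = 1/4 + 1/8 = 3/8; P(X+Y=3) = (3/8)×(2/3) = 1/4. PMF: [1/12, 7/24, 3/8, 1/4] (sums to 1 ✓)

[1/12, 7/24, 3/8, 1/4]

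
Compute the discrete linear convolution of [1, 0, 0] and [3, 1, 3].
y[0] = 1×3 = 3; y[1] = 1×1 + 0×3 = 1; y[2] = 1×3 + 0×1 + 0×3 = 3; y[3] = 0×3 + 0×1 = 0; y[4] = 0×3 = 0

[3, 1, 3, 0, 0]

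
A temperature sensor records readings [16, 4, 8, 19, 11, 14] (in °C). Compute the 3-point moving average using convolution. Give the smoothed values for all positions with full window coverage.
3-point moving average kernel = [1, 1, 1]. Apply in 'valid' mode (full window coverage): avg[0] = (16 + 4 + 8) / 3 = 9.33; avg[1] = (4 + 8 + 19) / 3 = 10.33; avg[2] = (8 + 19 + 11) / 3 = 12.67; avg[3] = (19 + 11 + 14) / 3 = 14.67. Smoothed values: [9.33, 10.33, 12.67, 14.67]

[9.33, 10.33, 12.67, 14.67]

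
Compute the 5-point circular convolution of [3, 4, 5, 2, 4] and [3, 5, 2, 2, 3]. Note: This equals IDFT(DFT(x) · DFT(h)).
Either evaluate y[k] = Σ_j x[j]·h[(k-j) mod 5] directly, or use IDFT(DFT(x) · DFT(h)). y[0] = 3×3 + 4×3 + 5×2 + 2×2 + 4×5 = 55; y[1] = 3×5 + 4×3 + 5×3 + 2×2 + 4×2 = 54; y[2] = 3×2 + 4×5 + 5×3 + 2×3 + 4×2 = 55; y[3] = 3×2 + 4×2 + 5×5 + 2×3 + 4×3 = 57; y[4] = 3×3 + 4×2 + 5×2 + 2×5 + 4×3 = 49. Result: [55, 54, 55, 57, 49]

[55, 54, 55, 57, 49]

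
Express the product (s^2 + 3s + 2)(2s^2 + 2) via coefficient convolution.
Ascending coefficients: a = [2, 3, 1], b = [2, 0, 2]. c[0] = 2×2 = 4; c[1] = 2×0 + 3×2 = 6; c[2] = 2×2 + 3×0 + 1×2 = 6; c[3] = 3×2 + 1×0 = 6; c[4] = 1×2 = 2. Result coefficients: [4, 6, 6, 6, 2] → 2s^4 + 6s^3 + 6s^2 + 6s + 4

2s^4 + 6s^3 + 6s^2 + 6s + 4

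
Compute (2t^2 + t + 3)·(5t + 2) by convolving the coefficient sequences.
Ascending coefficients: a = [3, 1, 2], b = [2, 5]. c[0] = 3×2 = 6; c[1] = 3×5 + 1×2 = 17; c[2] = 1×5 + 2×2 = 9; c[3] = 2×5 = 10. Result coefficients: [6, 17, 9, 10] → 10t^3 + 9t^2 + 17t + 6

10t^3 + 9t^2 + 17t + 6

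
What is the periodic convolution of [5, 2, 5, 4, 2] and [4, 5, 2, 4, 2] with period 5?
Use y[k] = Σ_j s[j]·t[(k-j) mod 5]. y[0] = 5×4 + 2×2 + 5×4 + 4×2 + 2×5 = 62; y[1] = 5×5 + 2×4 + 5×2 + 4×4 + 2×2 = 63; y[2] = 5×2 + 2×5 + 5×4 + 4×2 + 2×4 = 56; y[3] = 5×4 + 2×2 + 5×5 + 4×4 + 2×2 = 69; y[4] = 5×2 + 2×4 + 5×2 + 4×5 + 2×4 = 56. Result: [62, 63, 56, 69, 56]

[62, 63, 56, 69, 56]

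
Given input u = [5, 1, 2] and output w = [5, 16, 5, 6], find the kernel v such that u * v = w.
Output length 4 = len(u) + len(v) - 1 ⇒ len(v) = 2. Solve v forward using v[k] = (w[k] - Σ_{i≥1} u[i]·v[k-i]) / u[0]: v[0] = w[0] / u[0] = 5 / 5 = 1; v[1] = (w[1] - 1×1) / u[0] = (16 - 1×1) / 5 = 3. So v = [1, 3]. Forward-check [5, 1, 2] * [1, 3]: w[0] = 5×1 = 5; w[1] = 5×3 + 1×1 = 16; w[2] = 1×3 + 2×1 = 5; w[3] = 2×3 = 6 → [5, 16, 5, 6] ✓

[1, 3]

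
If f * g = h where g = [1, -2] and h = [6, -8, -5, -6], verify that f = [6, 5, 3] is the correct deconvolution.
Forward-compute [6, 5, 3] * [1, -2]: h[0] = 6×1 = 6; h[1] = 6×-2 + 5×1 = -7; h[2] = 5×-2 + 3×1 = -7; h[3] = 3×-2 = -6 → [6, -7, -7, -6]. Does not match given h = [6, -8, -5, -6].

Not verified. [6, 5, 3] * [1, -2] = [6, -7, -7, -6], which differs from [6, -8, -5, -6] at index 1.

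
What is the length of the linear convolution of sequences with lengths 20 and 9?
Linear/full convolution length: m + n - 1 = 20 + 9 - 1 = 28

28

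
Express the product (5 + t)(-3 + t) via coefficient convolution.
Ascending coefficients: a = [5, 1], b = [-3, 1]. c[0] = 5×-3 = -15; c[1] = 5×1 + 1×-3 = 2; c[2] = 1×1 = 1. Result coefficients: [-15, 2, 1] → -15 + 2t + t^2

-15 + 2t + t^2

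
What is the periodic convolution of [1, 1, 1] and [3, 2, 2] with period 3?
Use y[k] = Σ_j s[j]·t[(k-j) mod 3]. y[0] = 1×3 + 1×2 + 1×2 = 7; y[1] = 1×2 + 1×3 + 1×2 = 7; y[2] = 1×2 + 1×2 + 1×3 = 7. Result: [7, 7, 7]

[7, 7, 7]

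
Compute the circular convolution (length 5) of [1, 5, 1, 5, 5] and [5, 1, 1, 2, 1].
Use y[k] = Σ_j f[j]·g[(k-j) mod 5]. y[0] = 1×5 + 5×1 + 1×2 + 5×1 + 5×1 = 22; y[1] = 1×1 + 5×5 + 1×1 + 5×2 + 5×1 = 42; y[2] = 1×1 + 5×1 + 1×5 + 5×1 + 5×2 = 26; y[3] = 1×2 + 5×1 + 1×1 + 5×5 + 5×1 = 38; y[4] = 1×1 + 5×2 + 1×1 + 5×1 + 5×5 = 42. Result: [22, 42, 26, 38, 42]

[22, 42, 26, 38, 42]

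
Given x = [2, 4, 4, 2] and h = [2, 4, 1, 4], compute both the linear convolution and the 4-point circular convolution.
Linear: y_lin[0] = 2×2 = 4; y_lin[1] = 2×4 + 4×2 = 16; y_lin[2] = 2×1 + 4×4 + 4×2 = 26; y_lin[3] = 2×4 + 4×1 + 4×4 + 2×2 = 32; y_lin[4] = 4×4 + 4×1 + 2×4 = 28; y_lin[5] = 4×4 + 2×1 = 18; y_lin[6] = 2×4 = 8 → [4, 16, 26, 32, 28, 18, 8]. Circular (length 4): y[0] = 2×2 + 4×4 + 4×1 + 2×4 = 32; y[1] = 2×4 + 4×2 + 4×4 + 2×1 = 34; y[2] = 2×1 + 4×4 + 4×2 + 2×4 = 34; y[3] = 2×4 + 4×1 + 4×4 + 2×2 = 32 → [32, 34, 34, 32]

Linear: [4, 16, 26, 32, 28, 18, 8], Circular: [32, 34, 34, 32]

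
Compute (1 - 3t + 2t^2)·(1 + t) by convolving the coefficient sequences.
Ascending coefficients: a = [1, -3, 2], b = [1, 1]. c[0] = 1×1 = 1; c[1] = 1×1 + -3×1 = -2; c[2] = -3×1 + 2×1 = -1; c[3] = 2×1 = 2. Result coefficients: [1, -2, -1, 2] → 1 - 2t - t^2 + 2t^3

1 - 2t - t^2 + 2t^3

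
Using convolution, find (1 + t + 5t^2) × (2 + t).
Ascending coefficients: a = [1, 1, 5], b = [2, 1]. c[0] = 1×2 = 2; c[1] = 1×1 + 1×2 = 3; c[2] = 1×1 + 5×2 = 11; c[3] = 5×1 = 5. Result coefficients: [2, 3, 11, 5] → 2 + 3t + 11t^2 + 5t^3

2 + 3t + 11t^2 + 5t^3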